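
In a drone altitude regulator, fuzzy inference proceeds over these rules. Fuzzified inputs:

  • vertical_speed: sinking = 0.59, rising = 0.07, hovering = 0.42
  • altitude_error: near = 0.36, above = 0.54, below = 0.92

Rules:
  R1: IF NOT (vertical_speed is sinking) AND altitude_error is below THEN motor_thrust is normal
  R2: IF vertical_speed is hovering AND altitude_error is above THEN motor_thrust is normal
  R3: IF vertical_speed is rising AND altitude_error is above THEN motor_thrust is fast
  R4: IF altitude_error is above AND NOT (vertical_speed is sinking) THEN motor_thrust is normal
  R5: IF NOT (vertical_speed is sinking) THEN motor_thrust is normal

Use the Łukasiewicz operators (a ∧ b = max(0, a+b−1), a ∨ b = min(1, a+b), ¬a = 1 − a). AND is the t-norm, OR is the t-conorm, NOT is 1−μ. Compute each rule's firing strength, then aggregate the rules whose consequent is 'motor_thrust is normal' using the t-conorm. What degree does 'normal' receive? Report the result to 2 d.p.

0.74

R1: ¬sinking=1−0.59=0.41, below=0.92; AND[max(0, a+b−1)] → w = 0.33
R2: hovering=0.42, above=0.54; AND[max(0, a+b−1)] → w = 0.00
R3: rising=0.07, above=0.54; AND[max(0, a+b−1)] → w = 0.00
R4: above=0.54, ¬sinking=1−0.59=0.41; AND[max(0, a+b−1)] → w = 0.00
R5: ¬sinking=1−0.59=0.41 → w = 0.41
Rules with consequent 'normal': {R1, R2, R4, R5} → strengths 0.33, 0.00, 0.00, 0.41
Aggregate via t-conorm [min(1, a+b)]: 0.74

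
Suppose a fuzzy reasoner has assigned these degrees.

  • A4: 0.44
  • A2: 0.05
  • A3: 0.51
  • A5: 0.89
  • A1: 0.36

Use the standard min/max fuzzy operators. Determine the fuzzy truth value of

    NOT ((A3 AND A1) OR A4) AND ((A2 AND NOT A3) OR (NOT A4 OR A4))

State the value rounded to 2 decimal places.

0.56

A3 AND A1 = min(a, b) on (0.51, 0.36) = 0.36
(A3 AND A1) OR A4 = max(a, b) on (0.36, 0.44) = 0.44
NOT ((A3 AND A1) OR A4) = 1 − 0.44 = 0.56
NOT A3 = 1 − 0.51 = 0.49
A2 AND NOT A3 = min(a, b) on (0.05, 0.49) = 0.05
NOT A4 = 1 − 0.44 = 0.56
NOT A4 OR A4 = max(a, b) on (0.56, 0.44) = 0.56
(A2 AND NOT A3) OR (NOT A4 OR A4) = max(a, b) on (0.05, 0.56) = 0.56
NOT ((A3 AND A1) OR A4) AND ((A2 AND NOT A3) OR (NOT A4 OR A4)) = min(a, b) on (0.56, 0.56) = 0.56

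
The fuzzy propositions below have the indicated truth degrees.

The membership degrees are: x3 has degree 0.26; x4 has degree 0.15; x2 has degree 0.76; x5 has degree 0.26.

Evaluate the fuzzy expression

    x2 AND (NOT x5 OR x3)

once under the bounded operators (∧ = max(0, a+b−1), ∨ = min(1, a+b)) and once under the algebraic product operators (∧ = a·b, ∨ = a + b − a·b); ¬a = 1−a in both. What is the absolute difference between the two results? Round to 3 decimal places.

0.146

Under bounded:
  NOT x5 = 1 − 0.26 = 0.74
  NOT x5 OR x3 = min(1, a+b) on (0.74, 0.26) = 1.00
  x2 AND (NOT x5 OR x3) = max(0, a+b−1) on (0.76, 1.00) = 0.76
  → value = 0.7600
Under algebraic product:
  NOT x5 = 1 − 0.2600 = 0.7400
  NOT x5 OR x3 = a + b − a·b on (0.7400, 0.2600) = 0.8076
  x2 AND (NOT x5 OR x3) = a·b on (0.7600, 0.8076) = 0.6138
  → value = 0.6138
|0.7600 − 0.6138| = 0.146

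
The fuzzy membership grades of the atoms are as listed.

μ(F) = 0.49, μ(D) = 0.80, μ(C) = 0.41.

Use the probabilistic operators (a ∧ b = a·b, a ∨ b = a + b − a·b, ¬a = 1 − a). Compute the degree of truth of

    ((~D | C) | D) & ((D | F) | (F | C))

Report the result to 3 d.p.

~D = 1 − 0.8000 = 0.2000
~D | C = a + b − a·b on (0.2000, 0.4100) = 0.5280
(~D | C) | D = a + b − a·b on (0.5280, 0.8000) = 0.9056
D | F = a + b − a·b on (0.8000, 0.4900) = 0.8980
F | C = a + b − a·b on (0.4900, 0.4100) = 0.6991
(D | F) | (F | C) = a + b − a·b on (0.8980, 0.6991) = 0.9693
((~D | C) | D) & ((D | F) | (F | C)) = a·b on (0.9056, 0.9693) = 0.8778

0.878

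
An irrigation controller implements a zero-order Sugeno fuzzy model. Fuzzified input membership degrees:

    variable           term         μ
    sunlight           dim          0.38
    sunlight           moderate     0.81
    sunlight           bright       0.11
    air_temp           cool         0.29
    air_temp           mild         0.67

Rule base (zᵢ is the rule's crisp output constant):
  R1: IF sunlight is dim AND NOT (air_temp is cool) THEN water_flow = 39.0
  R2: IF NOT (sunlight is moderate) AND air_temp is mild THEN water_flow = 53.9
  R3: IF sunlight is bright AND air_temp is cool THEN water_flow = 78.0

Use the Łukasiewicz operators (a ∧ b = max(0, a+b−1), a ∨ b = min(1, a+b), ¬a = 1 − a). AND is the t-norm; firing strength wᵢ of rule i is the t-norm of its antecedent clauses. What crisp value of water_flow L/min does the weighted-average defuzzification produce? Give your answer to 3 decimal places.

R1 (z=39.0): dim=0.38, ¬cool=1−0.29=0.71; AND[max(0, a+b−1)] → w = 0.09
R2 (z=53.9): ¬moderate=1−0.81=0.19, mild=0.67; AND[max(0, a+b−1)] → w = 0.00
R3 (z=78.0): bright=0.11, cool=0.29; AND[max(0, a+b−1)] → w = 0.00
Weighted average = (0.09·39.0 + 0.00·53.9 + 0.00·78.0) / (0.09 + 0.00 + 0.00)
  = 3.5100 / 0.0900 = 39.000

39.000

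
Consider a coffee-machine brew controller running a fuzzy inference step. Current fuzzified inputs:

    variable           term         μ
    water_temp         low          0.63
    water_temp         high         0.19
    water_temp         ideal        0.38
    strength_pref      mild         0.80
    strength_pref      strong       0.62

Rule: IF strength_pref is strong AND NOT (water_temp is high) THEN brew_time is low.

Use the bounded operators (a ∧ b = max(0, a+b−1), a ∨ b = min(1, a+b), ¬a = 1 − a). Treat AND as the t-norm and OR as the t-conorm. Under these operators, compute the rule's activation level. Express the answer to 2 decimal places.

0.43

firing strength: strong=0.62, ¬high=1−0.19=0.81; AND[max(0, a+b−1)] → w = 0.43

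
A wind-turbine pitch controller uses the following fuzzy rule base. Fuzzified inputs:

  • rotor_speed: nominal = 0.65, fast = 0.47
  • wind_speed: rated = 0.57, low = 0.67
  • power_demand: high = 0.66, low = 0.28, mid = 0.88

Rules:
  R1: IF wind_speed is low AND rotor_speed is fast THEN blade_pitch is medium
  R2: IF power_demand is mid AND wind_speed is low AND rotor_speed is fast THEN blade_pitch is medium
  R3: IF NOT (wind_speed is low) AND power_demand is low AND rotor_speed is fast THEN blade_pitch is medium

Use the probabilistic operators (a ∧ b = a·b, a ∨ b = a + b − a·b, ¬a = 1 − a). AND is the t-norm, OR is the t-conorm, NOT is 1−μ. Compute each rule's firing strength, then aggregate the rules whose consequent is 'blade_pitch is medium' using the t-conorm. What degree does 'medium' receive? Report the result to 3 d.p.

0.526

R1: low=0.67, fast=0.47; AND[a·b] → w = 0.3149
R2: mid=0.88, low=0.67, fast=0.47; AND[a·b] → w = 0.2771
R3: ¬low=1−0.67=0.33, low=0.28, fast=0.47; AND[a·b] → w = 0.0434
Rules with consequent 'medium': {R1, R2, R3} → strengths 0.3149, 0.2771, 0.0434
Aggregate via t-conorm [a + b − a·b]: 0.5263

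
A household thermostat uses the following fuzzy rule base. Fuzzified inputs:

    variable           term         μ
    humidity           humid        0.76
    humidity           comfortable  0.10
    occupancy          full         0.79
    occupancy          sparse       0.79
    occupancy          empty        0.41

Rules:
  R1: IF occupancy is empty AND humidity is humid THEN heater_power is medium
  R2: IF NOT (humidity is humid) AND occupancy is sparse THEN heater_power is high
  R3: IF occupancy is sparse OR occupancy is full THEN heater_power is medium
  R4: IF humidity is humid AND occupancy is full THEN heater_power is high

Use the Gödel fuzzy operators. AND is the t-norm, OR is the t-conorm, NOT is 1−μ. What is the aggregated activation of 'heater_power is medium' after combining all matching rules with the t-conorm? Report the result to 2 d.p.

R1: empty=0.41, humid=0.76; AND[min(a, b)] → w = 0.41
R2: ¬humid=1−0.76=0.24, sparse=0.79; AND[min(a, b)] → w = 0.24
R3: sparse=0.79, full=0.79; OR[max(a, b)] → w = 0.79
R4: humid=0.76, full=0.79; AND[min(a, b)] → w = 0.76
Rules with consequent 'medium': {R1, R3} → strengths 0.41, 0.79
Aggregate via t-conorm [max(a, b)]: 0.79

0.79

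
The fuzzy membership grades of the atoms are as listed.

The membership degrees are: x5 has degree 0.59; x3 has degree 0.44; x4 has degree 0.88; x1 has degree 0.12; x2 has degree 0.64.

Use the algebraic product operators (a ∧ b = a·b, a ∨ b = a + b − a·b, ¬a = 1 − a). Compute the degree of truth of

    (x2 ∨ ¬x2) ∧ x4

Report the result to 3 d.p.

0.677

¬x2 = 1 − 0.6400 = 0.3600
x2 ∨ ¬x2 = a + b − a·b on (0.6400, 0.3600) = 0.7696
(x2 ∨ ¬x2) ∧ x4 = a·b on (0.7696, 0.8800) = 0.6772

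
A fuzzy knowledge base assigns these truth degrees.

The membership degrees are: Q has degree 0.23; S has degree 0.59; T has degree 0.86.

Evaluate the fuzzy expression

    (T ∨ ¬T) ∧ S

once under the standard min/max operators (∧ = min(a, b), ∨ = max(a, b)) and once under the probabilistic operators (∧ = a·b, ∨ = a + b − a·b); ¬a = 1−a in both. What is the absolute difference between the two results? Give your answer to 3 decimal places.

Under standard min/max:
  ¬T = 1 − 0.86 = 0.14
  T ∨ ¬T = max(a, b) on (0.86, 0.14) = 0.86
  (T ∨ ¬T) ∧ S = min(a, b) on (0.86, 0.59) = 0.59
  → value = 0.5900
Under probabilistic:
  ¬T = 1 − 0.8600 = 0.1400
  T ∨ ¬T = a + b − a·b on (0.8600, 0.1400) = 0.8796
  (T ∨ ¬T) ∧ S = a·b on (0.8796, 0.5900) = 0.5190
  → value = 0.5190
|0.5900 − 0.5190| = 0.071

0.071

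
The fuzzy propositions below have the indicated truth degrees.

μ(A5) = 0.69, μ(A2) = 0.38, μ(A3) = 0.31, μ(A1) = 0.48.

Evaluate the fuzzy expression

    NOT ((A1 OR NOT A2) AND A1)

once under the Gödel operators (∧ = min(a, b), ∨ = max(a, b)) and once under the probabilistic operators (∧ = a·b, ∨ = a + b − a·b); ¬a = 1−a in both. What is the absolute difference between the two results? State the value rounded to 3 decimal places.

0.095

Under Gödel:
  NOT A2 = 1 − 0.38 = 0.62
  A1 OR NOT A2 = max(a, b) on (0.48, 0.62) = 0.62
  (A1 OR NOT A2) AND A1 = min(a, b) on (0.62, 0.48) = 0.48
  NOT ((A1 OR NOT A2) AND A1) = 1 − 0.48 = 0.52
  → value = 0.5200
Under probabilistic:
  NOT A2 = 1 − 0.3800 = 0.6200
  A1 OR NOT A2 = a + b − a·b on (0.4800, 0.6200) = 0.8024
  (A1 OR NOT A2) AND A1 = a·b on (0.8024, 0.4800) = 0.3852
  NOT ((A1 OR NOT A2) AND A1) = 1 − 0.3852 = 0.6148
  → value = 0.6148
|0.5200 − 0.6148| = 0.095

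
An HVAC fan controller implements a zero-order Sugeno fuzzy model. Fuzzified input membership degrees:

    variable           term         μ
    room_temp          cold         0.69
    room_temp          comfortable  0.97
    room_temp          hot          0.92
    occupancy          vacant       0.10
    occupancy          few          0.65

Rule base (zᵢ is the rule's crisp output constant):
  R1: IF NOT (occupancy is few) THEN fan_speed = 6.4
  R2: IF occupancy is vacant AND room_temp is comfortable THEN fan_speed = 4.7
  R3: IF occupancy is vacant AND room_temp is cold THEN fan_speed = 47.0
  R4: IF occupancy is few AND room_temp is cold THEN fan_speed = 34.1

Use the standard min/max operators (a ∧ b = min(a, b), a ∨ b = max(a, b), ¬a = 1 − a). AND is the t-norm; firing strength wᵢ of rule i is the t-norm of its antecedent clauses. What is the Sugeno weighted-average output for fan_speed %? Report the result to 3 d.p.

24.646

R1 (z=6.4): ¬few=1−0.65=0.35 → w = 0.35
R2 (z=4.7): vacant=0.10, comfortable=0.97; AND[min(a, b)] → w = 0.10
R3 (z=47.0): vacant=0.10, cold=0.69; AND[min(a, b)] → w = 0.10
R4 (z=34.1): few=0.65, cold=0.69; AND[min(a, b)] → w = 0.65
Weighted average = (0.35·6.4 + 0.10·4.7 + 0.10·47.0 + 0.65·34.1) / (0.35 + 0.10 + 0.10 + 0.65)
  = 29.5750 / 1.2000 = 24.646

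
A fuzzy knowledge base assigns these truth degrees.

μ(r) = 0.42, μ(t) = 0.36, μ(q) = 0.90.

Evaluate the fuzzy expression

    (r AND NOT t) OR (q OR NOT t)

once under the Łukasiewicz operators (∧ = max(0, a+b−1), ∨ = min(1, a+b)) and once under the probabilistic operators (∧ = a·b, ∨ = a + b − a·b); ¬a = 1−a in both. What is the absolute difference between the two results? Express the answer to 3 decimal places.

0.026

Under Łukasiewicz:
  NOT t = 1 − 0.36 = 0.64
  r AND NOT t = max(0, a+b−1) on (0.42, 0.64) = 0.06
  NOT t = 1 − 0.36 = 0.64
  q OR NOT t = min(1, a+b) on (0.90, 0.64) = 1.00
  (r AND NOT t) OR (q OR NOT t) = min(1, a+b) on (0.06, 1.00) = 1.00
  → value = 1.0000
Under probabilistic:
  NOT t = 1 − 0.3600 = 0.6400
  r AND NOT t = a·b on (0.4200, 0.6400) = 0.2688
  NOT t = 1 − 0.3600 = 0.6400
  q OR NOT t = a + b − a·b on (0.9000, 0.6400) = 0.9640
  (r AND NOT t) OR (q OR NOT t) = a + b − a·b on (0.2688, 0.9640) = 0.9737
  → value = 0.9737
|1.0000 − 0.9737| = 0.026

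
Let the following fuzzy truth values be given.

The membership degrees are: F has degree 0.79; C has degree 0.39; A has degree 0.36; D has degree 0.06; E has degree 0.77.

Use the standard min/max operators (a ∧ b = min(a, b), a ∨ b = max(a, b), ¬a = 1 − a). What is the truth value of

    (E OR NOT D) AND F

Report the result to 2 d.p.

NOT D = 1 − 0.06 = 0.94
E OR NOT D = max(a, b) on (0.77, 0.94) = 0.94
(E OR NOT D) AND F = min(a, b) on (0.94, 0.79) = 0.79

0.79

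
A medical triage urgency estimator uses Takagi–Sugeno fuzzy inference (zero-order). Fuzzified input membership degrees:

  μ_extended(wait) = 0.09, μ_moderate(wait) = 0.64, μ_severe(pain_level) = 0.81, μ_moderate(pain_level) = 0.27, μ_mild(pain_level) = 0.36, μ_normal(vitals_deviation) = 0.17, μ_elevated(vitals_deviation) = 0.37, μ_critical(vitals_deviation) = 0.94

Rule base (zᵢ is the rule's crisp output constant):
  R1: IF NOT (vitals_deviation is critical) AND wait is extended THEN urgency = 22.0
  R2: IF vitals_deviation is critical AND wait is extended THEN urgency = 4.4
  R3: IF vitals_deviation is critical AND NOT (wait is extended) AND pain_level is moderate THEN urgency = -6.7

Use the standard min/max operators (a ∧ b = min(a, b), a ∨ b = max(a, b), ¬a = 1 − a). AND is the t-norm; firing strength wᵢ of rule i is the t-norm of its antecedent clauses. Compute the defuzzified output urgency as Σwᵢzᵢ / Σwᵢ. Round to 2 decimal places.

-0.22

R1 (z=22.0): ¬critical=1−0.94=0.06, extended=0.09; AND[min(a, b)] → w = 0.06
R2 (z=4.4): critical=0.94, extended=0.09; AND[min(a, b)] → w = 0.09
R3 (z=-6.7): critical=0.94, ¬extended=1−0.09=0.91, moderate=0.27; AND[min(a, b)] → w = 0.27
Weighted average = (0.06·22.0 + 0.09·4.4 + 0.27·-6.7) / (0.06 + 0.09 + 0.27)
  = -0.0930 / 0.4200 = -0.22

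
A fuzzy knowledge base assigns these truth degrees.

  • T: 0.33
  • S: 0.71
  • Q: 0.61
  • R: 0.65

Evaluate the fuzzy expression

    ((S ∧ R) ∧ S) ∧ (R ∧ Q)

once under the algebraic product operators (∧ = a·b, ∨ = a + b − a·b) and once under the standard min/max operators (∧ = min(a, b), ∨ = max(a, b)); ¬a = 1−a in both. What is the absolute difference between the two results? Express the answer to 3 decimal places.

0.480

Under algebraic product:
  S ∧ R = a·b on (0.7100, 0.6500) = 0.4615
  (S ∧ R) ∧ S = a·b on (0.4615, 0.7100) = 0.3277
  R ∧ Q = a·b on (0.6500, 0.6100) = 0.3965
  ((S ∧ R) ∧ S) ∧ (R ∧ Q) = a·b on (0.3277, 0.3965) = 0.1299
  → value = 0.1299
Under standard min/max:
  S ∧ R = min(a, b) on (0.71, 0.65) = 0.65
  (S ∧ R) ∧ S = min(a, b) on (0.65, 0.71) = 0.65
  R ∧ Q = min(a, b) on (0.65, 0.61) = 0.61
  ((S ∧ R) ∧ S) ∧ (R ∧ Q) = min(a, b) on (0.65, 0.61) = 0.61
  → value = 0.6100
|0.1299 − 0.6100| = 0.480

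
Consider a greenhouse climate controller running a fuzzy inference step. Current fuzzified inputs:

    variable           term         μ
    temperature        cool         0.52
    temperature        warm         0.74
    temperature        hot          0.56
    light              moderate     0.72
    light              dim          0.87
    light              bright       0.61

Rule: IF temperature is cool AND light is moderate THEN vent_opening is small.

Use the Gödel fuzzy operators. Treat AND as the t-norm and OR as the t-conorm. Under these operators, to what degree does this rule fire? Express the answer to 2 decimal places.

0.52

firing strength: cool=0.52, moderate=0.72; AND[min(a, b)] → w = 0.52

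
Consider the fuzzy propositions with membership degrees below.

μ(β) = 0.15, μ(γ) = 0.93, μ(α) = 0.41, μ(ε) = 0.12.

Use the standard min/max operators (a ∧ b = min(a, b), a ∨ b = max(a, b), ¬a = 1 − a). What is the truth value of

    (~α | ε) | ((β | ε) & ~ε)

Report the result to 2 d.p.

~α = 1 − 0.41 = 0.59
~α | ε = max(a, b) on (0.59, 0.12) = 0.59
β | ε = max(a, b) on (0.15, 0.12) = 0.15
~ε = 1 − 0.12 = 0.88
(β | ε) & ~ε = min(a, b) on (0.15, 0.88) = 0.15
(~α | ε) | ((β | ε) & ~ε) = max(a, b) on (0.59, 0.15) = 0.59

0.59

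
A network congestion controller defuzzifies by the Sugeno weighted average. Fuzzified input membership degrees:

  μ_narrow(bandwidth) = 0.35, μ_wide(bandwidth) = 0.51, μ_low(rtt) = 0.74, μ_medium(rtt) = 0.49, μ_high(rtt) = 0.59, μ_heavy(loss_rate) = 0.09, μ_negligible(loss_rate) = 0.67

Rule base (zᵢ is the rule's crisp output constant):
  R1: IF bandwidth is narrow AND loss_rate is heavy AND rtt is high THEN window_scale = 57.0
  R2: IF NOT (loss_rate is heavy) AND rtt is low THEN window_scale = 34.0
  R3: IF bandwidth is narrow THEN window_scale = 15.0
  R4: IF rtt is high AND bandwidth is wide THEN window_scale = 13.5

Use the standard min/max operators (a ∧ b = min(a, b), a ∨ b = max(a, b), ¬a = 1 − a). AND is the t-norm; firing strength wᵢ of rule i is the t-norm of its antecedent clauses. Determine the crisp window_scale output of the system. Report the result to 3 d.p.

25.104

R1 (z=57.0): narrow=0.35, heavy=0.09, high=0.59; AND[min(a, b)] → w = 0.09
R2 (z=34.0): ¬heavy=1−0.09=0.91, low=0.74; AND[min(a, b)] → w = 0.74
R3 (z=15.0): narrow=0.35 → w = 0.35
R4 (z=13.5): high=0.59, wide=0.51; AND[min(a, b)] → w = 0.51
Weighted average = (0.09·57.0 + 0.74·34.0 + 0.35·15.0 + 0.51·13.5) / (0.09 + 0.74 + 0.35 + 0.51)
  = 42.4250 / 1.6900 = 25.104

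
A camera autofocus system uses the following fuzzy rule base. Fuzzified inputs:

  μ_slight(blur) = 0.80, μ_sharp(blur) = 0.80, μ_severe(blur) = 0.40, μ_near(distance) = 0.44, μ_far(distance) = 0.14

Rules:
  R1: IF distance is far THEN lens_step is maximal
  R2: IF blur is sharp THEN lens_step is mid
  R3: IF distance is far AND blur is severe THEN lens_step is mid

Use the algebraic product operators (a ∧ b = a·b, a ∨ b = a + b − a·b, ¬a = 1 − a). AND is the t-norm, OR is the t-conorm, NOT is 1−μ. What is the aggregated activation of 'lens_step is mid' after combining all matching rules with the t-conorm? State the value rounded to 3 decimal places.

R1: far=0.14 → w = 0.1400
R2: sharp=0.80 → w = 0.8000
R3: far=0.14, severe=0.40; AND[a·b] → w = 0.0560
Rules with consequent 'mid': {R2, R3} → strengths 0.8000, 0.0560
Aggregate via t-conorm [a + b − a·b]: 0.8112

0.811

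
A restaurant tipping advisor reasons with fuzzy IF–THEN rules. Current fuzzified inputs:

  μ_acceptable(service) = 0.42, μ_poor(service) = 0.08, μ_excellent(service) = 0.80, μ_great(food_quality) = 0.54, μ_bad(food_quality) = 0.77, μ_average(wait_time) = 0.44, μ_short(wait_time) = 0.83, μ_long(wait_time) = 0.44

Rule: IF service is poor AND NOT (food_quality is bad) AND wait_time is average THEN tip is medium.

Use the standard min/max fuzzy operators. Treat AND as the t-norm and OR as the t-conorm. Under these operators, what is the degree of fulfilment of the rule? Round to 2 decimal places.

firing strength: poor=0.08, ¬bad=1−0.77=0.23, average=0.44; AND[min(a, b)] → w = 0.08

0.08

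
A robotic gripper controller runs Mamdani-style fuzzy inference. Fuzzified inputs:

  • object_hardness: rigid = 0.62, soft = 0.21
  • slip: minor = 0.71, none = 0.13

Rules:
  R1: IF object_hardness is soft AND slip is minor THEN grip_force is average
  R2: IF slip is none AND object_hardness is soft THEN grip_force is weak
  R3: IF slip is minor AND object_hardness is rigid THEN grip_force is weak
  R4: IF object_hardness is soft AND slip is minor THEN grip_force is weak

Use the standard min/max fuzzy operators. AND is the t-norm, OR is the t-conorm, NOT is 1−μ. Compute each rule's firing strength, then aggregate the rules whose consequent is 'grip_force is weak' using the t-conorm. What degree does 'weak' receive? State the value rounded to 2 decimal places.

0.62

R1: soft=0.21, minor=0.71; AND[min(a, b)] → w = 0.21
R2: none=0.13, soft=0.21; AND[min(a, b)] → w = 0.13
R3: minor=0.71, rigid=0.62; AND[min(a, b)] → w = 0.62
R4: soft=0.21, minor=0.71; AND[min(a, b)] → w = 0.21
Rules with consequent 'weak': {R2, R3, R4} → strengths 0.13, 0.62, 0.21
Aggregate via t-conorm [max(a, b)]: 0.62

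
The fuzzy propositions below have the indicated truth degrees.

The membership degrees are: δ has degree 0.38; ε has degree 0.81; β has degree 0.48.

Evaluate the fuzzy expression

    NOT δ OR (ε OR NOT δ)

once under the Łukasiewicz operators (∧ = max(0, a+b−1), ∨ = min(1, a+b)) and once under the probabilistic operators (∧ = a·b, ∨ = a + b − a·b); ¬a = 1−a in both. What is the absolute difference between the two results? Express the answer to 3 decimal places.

0.027

Under Łukasiewicz:
  NOT δ = 1 − 0.38 = 0.62
  NOT δ = 1 − 0.38 = 0.62
  ε OR NOT δ = min(1, a+b) on (0.81, 0.62) = 1.00
  NOT δ OR (ε OR NOT δ) = min(1, a+b) on (0.62, 1.00) = 1.00
  → value = 1.0000
Under probabilistic:
  NOT δ = 1 − 0.3800 = 0.6200
  NOT δ = 1 − 0.3800 = 0.6200
  ε OR NOT δ = a + b − a·b on (0.8100, 0.6200) = 0.9278
  NOT δ OR (ε OR NOT δ) = a + b − a·b on (0.6200, 0.9278) = 0.9726
  → value = 0.9726
|1.0000 − 0.9726| = 0.027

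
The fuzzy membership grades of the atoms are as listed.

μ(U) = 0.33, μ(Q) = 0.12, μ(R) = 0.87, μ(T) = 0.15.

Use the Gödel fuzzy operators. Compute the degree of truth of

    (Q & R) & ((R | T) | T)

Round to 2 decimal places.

0.12

Q & R = min(a, b) on (0.12, 0.87) = 0.12
R | T = max(a, b) on (0.87, 0.15) = 0.87
(R | T) | T = max(a, b) on (0.87, 0.15) = 0.87
(Q & R) & ((R | T) | T) = min(a, b) on (0.12, 0.87) = 0.12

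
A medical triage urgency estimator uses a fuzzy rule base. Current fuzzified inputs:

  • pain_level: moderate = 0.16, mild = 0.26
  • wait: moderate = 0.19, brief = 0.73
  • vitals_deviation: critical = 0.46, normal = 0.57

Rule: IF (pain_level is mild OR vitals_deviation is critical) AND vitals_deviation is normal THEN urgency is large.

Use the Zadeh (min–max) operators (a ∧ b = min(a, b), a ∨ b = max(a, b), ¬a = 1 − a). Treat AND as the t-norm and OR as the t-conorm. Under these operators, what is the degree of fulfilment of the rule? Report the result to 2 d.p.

0.46

firing strength: (mild=0.26 OR critical=0.46) = 0.46; AND[min(a, b)] with normal=0.57 → w = 0.46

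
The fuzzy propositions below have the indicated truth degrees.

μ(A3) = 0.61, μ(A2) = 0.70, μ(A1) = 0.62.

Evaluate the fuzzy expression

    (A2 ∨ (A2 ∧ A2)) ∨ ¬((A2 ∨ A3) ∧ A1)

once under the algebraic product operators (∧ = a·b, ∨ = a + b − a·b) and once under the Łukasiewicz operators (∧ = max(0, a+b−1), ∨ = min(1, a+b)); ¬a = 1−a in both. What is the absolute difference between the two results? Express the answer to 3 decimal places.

Under algebraic product:
  A2 ∧ A2 = a·b on (0.7000, 0.7000) = 0.4900
  A2 ∨ (A2 ∧ A2) = a + b − a·b on (0.7000, 0.4900) = 0.8470
  A2 ∨ A3 = a + b − a·b on (0.7000, 0.6100) = 0.8830
  (A2 ∨ A3) ∧ A1 = a·b on (0.8830, 0.6200) = 0.5475
  ¬((A2 ∨ A3) ∧ A1) = 1 − 0.5475 = 0.4525
  (A2 ∨ (A2 ∧ A2)) ∨ ¬((A2 ∨ A3) ∧ A1) = a + b − a·b on (0.8470, 0.4525) = 0.9162
  → value = 0.9162
Under Łukasiewicz:
  A2 ∧ A2 = max(0, a+b−1) on (0.70, 0.70) = 0.40
  A2 ∨ (A2 ∧ A2) = min(1, a+b) on (0.70, 0.40) = 1.00
  A2 ∨ A3 = min(1, a+b) on (0.70, 0.61) = 1.00
  (A2 ∨ A3) ∧ A1 = max(0, a+b−1) on (1.00, 0.62) = 0.62
  ¬((A2 ∨ A3) ∧ A1) = 1 − 0.62 = 0.38
  (A2 ∨ (A2 ∧ A2)) ∨ ¬((A2 ∨ A3) ∧ A1) = min(1, a+b) on (1.00, 0.38) = 1.00
  → value = 1.0000
|0.9162 − 1.0000| = 0.084

0.084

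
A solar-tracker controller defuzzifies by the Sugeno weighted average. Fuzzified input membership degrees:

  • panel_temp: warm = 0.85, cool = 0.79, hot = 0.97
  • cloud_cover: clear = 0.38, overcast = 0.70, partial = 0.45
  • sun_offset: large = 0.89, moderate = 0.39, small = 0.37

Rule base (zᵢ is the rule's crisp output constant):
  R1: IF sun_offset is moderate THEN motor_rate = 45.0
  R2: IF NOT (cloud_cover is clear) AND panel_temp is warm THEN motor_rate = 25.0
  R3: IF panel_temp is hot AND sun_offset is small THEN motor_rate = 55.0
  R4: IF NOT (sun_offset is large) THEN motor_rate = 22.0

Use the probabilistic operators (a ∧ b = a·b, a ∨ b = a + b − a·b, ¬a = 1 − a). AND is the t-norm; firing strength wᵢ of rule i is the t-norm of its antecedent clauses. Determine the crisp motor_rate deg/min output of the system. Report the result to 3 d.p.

38.159

R1 (z=45.0): moderate=0.39 → w = 0.3900
R2 (z=25.0): ¬clear=1−0.38=0.62, warm=0.85; AND[a·b] → w = 0.5270
R3 (z=55.0): hot=0.97, small=0.37; AND[a·b] → w = 0.3589
R4 (z=22.0): ¬large=1−0.89=0.11 → w = 0.1100
Weighted average = (0.3900·45.0 + 0.5270·25.0 + 0.3589·55.0 + 0.1100·22.0) / (0.3900 + 0.5270 + 0.3589 + 0.1100)
  = 52.8845 / 1.3859 = 38.159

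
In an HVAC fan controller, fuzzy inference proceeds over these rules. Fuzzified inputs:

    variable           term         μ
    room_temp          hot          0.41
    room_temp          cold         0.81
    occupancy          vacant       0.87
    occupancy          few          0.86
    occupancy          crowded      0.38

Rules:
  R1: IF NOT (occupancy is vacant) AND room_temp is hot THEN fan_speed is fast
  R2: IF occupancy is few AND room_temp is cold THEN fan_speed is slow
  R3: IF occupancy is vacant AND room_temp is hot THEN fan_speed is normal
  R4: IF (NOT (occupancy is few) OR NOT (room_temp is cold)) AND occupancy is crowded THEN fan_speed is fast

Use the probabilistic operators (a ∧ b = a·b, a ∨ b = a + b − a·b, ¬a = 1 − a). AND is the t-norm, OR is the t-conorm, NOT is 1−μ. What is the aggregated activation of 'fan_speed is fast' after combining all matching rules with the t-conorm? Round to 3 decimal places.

R1: ¬vacant=1−0.87=0.13, hot=0.41; AND[a·b] → w = 0.0533
R2: few=0.86, cold=0.81; AND[a·b] → w = 0.6966
R3: vacant=0.87, hot=0.41; AND[a·b] → w = 0.3567
R4: (¬few=1−0.86=0.14 OR ¬cold=1−0.81=0.19) = 0.3034; AND[a·b] with crowded=0.38 → w = 0.1153
Rules with consequent 'fast': {R1, R4} → strengths 0.0533, 0.1153
Aggregate via t-conorm [a + b − a·b]: 0.1624

0.162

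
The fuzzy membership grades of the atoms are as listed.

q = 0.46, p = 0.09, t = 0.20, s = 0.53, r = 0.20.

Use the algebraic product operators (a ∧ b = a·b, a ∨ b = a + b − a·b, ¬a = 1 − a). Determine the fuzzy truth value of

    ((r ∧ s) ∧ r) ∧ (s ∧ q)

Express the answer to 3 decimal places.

0.005

r ∧ s = a·b on (0.2000, 0.5300) = 0.1060
(r ∧ s) ∧ r = a·b on (0.1060, 0.2000) = 0.0212
s ∧ q = a·b on (0.5300, 0.4600) = 0.2438
((r ∧ s) ∧ r) ∧ (s ∧ q) = a·b on (0.0212, 0.2438) = 0.0052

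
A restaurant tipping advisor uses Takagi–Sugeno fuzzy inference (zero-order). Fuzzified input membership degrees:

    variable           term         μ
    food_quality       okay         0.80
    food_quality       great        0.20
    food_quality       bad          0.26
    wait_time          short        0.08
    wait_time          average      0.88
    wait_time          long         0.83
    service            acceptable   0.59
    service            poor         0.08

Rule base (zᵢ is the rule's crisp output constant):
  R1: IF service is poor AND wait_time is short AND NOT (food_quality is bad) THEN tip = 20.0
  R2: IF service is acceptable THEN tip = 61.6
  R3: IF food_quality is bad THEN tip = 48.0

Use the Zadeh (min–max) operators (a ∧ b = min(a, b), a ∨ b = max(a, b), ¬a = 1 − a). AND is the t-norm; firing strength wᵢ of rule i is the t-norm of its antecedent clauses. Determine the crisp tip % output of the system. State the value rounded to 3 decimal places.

R1 (z=20.0): poor=0.08, short=0.08, ¬bad=1−0.26=0.74; AND[min(a, b)] → w = 0.08
R2 (z=61.6): acceptable=0.59 → w = 0.59
R3 (z=48.0): bad=0.26 → w = 0.26
Weighted average = (0.08·20.0 + 0.59·61.6 + 0.26·48.0) / (0.08 + 0.59 + 0.26)
  = 50.4240 / 0.9300 = 54.219

54.219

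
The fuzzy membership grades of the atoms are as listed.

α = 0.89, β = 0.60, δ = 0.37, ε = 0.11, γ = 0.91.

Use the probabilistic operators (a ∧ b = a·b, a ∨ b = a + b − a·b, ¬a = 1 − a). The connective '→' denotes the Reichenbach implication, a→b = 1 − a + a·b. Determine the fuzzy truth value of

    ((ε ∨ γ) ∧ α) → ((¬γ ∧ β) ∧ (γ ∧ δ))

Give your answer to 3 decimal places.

ε ∨ γ = a + b − a·b on (0.1100, 0.9100) = 0.9199
(ε ∨ γ) ∧ α = a·b on (0.9199, 0.8900) = 0.8187
¬γ = 1 − 0.9100 = 0.0900
¬γ ∧ β = a·b on (0.0900, 0.6000) = 0.0540
γ ∧ δ = a·b on (0.9100, 0.3700) = 0.3367
(¬γ ∧ β) ∧ (γ ∧ δ) = a·b on (0.0540, 0.3367) = 0.0182
((ε ∨ γ) ∧ α) → ((¬γ ∧ β) ∧ (γ ∧ δ))  [Reichenbach: 1 − a + a·b] with a=0.8187, b=0.0182 → 0.1962

0.196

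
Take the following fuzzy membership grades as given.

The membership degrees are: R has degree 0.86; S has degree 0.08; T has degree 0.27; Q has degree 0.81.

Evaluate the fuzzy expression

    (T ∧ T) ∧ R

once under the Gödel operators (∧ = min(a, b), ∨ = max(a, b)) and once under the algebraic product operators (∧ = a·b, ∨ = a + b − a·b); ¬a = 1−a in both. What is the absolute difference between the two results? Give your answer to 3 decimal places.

Under Gödel:
  T ∧ T = min(a, b) on (0.27, 0.27) = 0.27
  (T ∧ T) ∧ R = min(a, b) on (0.27, 0.86) = 0.27
  → value = 0.2700
Under algebraic product:
  T ∧ T = a·b on (0.2700, 0.2700) = 0.0729
  (T ∧ T) ∧ R = a·b on (0.0729, 0.8600) = 0.0627
  → value = 0.0627
|0.2700 − 0.0627| = 0.207

0.207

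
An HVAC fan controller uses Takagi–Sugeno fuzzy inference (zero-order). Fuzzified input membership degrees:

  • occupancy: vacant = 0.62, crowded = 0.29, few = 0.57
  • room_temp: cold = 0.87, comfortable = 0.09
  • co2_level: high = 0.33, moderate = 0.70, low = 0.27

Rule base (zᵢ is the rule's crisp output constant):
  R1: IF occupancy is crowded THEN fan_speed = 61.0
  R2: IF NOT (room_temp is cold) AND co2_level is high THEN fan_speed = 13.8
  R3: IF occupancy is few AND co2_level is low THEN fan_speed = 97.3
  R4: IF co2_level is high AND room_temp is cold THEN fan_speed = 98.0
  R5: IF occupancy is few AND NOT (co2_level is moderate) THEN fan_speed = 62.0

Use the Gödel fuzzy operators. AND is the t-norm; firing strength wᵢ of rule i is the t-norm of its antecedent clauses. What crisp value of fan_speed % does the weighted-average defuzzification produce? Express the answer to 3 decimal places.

73.254

R1 (z=61.0): crowded=0.29 → w = 0.29
R2 (z=13.8): ¬cold=1−0.87=0.13, high=0.33; AND[min(a, b)] → w = 0.13
R3 (z=97.3): few=0.57, low=0.27; AND[min(a, b)] → w = 0.27
R4 (z=98.0): high=0.33, cold=0.87; AND[min(a, b)] → w = 0.33
R5 (z=62.0): few=0.57, ¬moderate=1−0.70=0.30; AND[min(a, b)] → w = 0.30
Weighted average = (0.29·61.0 + 0.13·13.8 + 0.27·97.3 + 0.33·98.0 + 0.30·62.0) / (0.29 + 0.13 + 0.27 + 0.33 + 0.30)
  = 96.6950 / 1.3200 = 73.254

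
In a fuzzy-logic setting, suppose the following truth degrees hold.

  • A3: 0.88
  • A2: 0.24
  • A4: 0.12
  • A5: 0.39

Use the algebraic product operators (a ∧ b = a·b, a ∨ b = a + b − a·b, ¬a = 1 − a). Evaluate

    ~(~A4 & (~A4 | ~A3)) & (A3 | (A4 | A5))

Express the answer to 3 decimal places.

0.199

~A4 = 1 − 0.1200 = 0.8800
~A4 = 1 − 0.1200 = 0.8800
~A3 = 1 − 0.8800 = 0.1200
~A4 | ~A3 = a + b − a·b on (0.8800, 0.1200) = 0.8944
~A4 & (~A4 | ~A3) = a·b on (0.8800, 0.8944) = 0.7871
~(~A4 & (~A4 | ~A3)) = 1 − 0.7871 = 0.2129
A4 | A5 = a + b − a·b on (0.1200, 0.3900) = 0.4632
A3 | (A4 | A5) = a + b − a·b on (0.8800, 0.4632) = 0.9356
~(~A4 & (~A4 | ~A3)) & (A3 | (A4 | A5)) = a·b on (0.2129, 0.9356) = 0.1992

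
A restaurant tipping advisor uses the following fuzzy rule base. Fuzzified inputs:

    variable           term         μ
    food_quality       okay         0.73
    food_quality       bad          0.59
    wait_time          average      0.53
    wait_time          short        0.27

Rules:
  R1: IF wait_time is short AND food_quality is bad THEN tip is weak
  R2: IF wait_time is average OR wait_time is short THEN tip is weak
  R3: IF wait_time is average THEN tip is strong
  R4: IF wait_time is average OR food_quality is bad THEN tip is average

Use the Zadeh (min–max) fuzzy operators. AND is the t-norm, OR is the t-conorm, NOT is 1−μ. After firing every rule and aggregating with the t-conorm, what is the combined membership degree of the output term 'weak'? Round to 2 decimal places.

R1: short=0.27, bad=0.59; AND[min(a, b)] → w = 0.27
R2: average=0.53, short=0.27; OR[max(a, b)] → w = 0.53
R3: average=0.53 → w = 0.53
R4: average=0.53, bad=0.59; OR[max(a, b)] → w = 0.59
Rules with consequent 'weak': {R1, R2} → strengths 0.27, 0.53
Aggregate via t-conorm [max(a, b)]: 0.53

0.53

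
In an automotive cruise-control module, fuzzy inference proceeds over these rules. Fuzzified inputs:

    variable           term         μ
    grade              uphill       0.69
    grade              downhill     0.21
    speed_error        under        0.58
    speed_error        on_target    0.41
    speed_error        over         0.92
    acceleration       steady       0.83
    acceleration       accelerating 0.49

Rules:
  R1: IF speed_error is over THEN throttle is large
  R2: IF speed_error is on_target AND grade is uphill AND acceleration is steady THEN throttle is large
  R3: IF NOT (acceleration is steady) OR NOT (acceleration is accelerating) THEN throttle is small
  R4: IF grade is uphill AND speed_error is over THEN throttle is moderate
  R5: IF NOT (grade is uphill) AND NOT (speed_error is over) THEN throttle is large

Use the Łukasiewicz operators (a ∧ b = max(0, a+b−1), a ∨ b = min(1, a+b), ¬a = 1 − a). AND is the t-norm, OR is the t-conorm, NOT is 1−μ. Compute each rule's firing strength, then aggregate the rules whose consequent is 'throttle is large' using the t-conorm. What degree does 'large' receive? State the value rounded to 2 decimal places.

0.92

R1: over=0.92 → w = 0.92
R2: on_target=0.41, uphill=0.69, steady=0.83; AND[max(0, a+b−1)] → w = 0.00
R3: ¬steady=1−0.83=0.17, ¬accelerating=1−0.49=0.51; OR[min(1, a+b)] → w = 0.68
R4: uphill=0.69, over=0.92; AND[max(0, a+b−1)] → w = 0.61
R5: ¬uphill=1−0.69=0.31, ¬over=1−0.92=0.08; AND[max(0, a+b−1)] → w = 0.00
Rules with consequent 'large': {R1, R2, R5} → strengths 0.92, 0.00, 0.00
Aggregate via t-conorm [min(1, a+b)]: 0.92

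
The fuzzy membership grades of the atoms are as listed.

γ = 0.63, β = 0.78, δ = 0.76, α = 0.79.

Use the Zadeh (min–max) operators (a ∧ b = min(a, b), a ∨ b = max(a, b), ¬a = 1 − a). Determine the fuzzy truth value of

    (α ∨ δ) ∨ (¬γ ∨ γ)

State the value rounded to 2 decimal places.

α ∨ δ = max(a, b) on (0.79, 0.76) = 0.79
¬γ = 1 − 0.63 = 0.37
¬γ ∨ γ = max(a, b) on (0.37, 0.63) = 0.63
(α ∨ δ) ∨ (¬γ ∨ γ) = max(a, b) on (0.79, 0.63) = 0.79

0.79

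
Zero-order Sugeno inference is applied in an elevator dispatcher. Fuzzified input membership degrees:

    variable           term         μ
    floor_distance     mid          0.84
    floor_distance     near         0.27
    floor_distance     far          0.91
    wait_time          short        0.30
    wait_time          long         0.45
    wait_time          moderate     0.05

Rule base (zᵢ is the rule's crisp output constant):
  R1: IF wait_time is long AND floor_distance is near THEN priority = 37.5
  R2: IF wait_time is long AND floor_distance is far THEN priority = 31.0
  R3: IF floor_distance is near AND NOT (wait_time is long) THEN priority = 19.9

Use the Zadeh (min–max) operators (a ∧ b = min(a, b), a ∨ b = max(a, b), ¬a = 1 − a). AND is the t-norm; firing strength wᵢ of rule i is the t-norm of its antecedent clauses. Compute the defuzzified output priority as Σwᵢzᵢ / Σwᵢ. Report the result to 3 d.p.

29.745

R1 (z=37.5): long=0.45, near=0.27; AND[min(a, b)] → w = 0.27
R2 (z=31.0): long=0.45, far=0.91; AND[min(a, b)] → w = 0.45
R3 (z=19.9): near=0.27, ¬long=1−0.45=0.55; AND[min(a, b)] → w = 0.27
Weighted average = (0.27·37.5 + 0.45·31.0 + 0.27·19.9) / (0.27 + 0.45 + 0.27)
  = 29.4480 / 0.9900 = 29.745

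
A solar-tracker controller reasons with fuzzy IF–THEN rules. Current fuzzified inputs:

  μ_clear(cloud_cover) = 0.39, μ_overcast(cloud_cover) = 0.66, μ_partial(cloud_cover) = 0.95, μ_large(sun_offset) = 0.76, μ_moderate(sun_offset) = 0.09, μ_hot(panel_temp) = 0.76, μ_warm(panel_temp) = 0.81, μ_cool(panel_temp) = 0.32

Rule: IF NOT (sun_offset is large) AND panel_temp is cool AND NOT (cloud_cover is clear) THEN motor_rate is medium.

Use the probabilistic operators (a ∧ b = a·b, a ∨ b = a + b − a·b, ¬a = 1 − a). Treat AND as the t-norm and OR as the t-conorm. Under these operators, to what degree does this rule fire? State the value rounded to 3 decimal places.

firing strength: ¬large=1−0.76=0.24, cool=0.32, ¬clear=1−0.39=0.61; AND[a·b] → w = 0.0468

0.047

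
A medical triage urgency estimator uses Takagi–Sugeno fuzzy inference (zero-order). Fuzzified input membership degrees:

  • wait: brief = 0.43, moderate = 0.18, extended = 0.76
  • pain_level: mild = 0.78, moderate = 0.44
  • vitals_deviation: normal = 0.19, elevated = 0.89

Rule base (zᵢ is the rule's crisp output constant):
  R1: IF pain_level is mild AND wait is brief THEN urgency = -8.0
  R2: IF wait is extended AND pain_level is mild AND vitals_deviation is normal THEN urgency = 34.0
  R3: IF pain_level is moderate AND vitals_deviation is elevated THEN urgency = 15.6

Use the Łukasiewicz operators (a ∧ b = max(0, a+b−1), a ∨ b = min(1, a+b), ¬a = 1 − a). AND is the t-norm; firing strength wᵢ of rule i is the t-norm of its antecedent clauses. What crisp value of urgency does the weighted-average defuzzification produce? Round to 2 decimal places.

R1 (z=-8.0): mild=0.78, brief=0.43; AND[max(0, a+b−1)] → w = 0.21
R2 (z=34.0): extended=0.76, mild=0.78, normal=0.19; AND[max(0, a+b−1)] → w = 0.00
R3 (z=15.6): moderate=0.44, elevated=0.89; AND[max(0, a+b−1)] → w = 0.33
Weighted average = (0.21·-8.0 + 0.00·34.0 + 0.33·15.6) / (0.21 + 0.00 + 0.33)
  = 3.4680 / 0.5400 = 6.42

6.42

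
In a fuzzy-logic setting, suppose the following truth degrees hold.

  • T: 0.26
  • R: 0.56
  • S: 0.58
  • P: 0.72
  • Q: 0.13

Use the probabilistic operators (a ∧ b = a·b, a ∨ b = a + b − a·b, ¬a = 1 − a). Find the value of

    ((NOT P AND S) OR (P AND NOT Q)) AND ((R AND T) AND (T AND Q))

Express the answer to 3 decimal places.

NOT P = 1 − 0.7200 = 0.2800
NOT P AND S = a·b on (0.2800, 0.5800) = 0.1624
NOT Q = 1 − 0.1300 = 0.8700
P AND NOT Q = a·b on (0.7200, 0.8700) = 0.6264
(NOT P AND S) OR (P AND NOT Q) = a + b − a·b on (0.1624, 0.6264) = 0.6871
R AND T = a·b on (0.5600, 0.2600) = 0.1456
T AND Q = a·b on (0.2600, 0.1300) = 0.0338
(R AND T) AND (T AND Q) = a·b on (0.1456, 0.0338) = 0.0049
((NOT P AND S) OR (P AND NOT Q)) AND ((R AND T) AND (T AND Q)) = a·b on (0.6871, 0.0049) = 0.0034

0.003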